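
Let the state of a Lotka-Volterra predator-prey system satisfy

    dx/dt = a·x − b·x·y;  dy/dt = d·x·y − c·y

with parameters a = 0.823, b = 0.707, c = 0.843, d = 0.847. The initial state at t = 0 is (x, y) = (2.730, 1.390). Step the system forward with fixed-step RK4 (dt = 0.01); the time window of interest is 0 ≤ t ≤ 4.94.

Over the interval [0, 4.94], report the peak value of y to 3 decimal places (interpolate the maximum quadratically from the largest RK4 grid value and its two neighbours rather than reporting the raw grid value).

max y = 3.256

t=0.000: state=(2.730, 1.390)
step 1 (dt=0.01): k1=(-0.436, 2.042), k2=(-0.455, 2.055), k3=(-0.456, 2.055), k4=(-0.475, 2.067); state += dt/6·(k1+2k2+2k3+k4)
t=0.010: state=(2.725, 1.411)
t=0.020: state=(2.721, 1.431)
t=0.030: state=(2.715, 1.452)
continuing one RK4 step at a time; state shown every 20 steps (Δt=0.2):
t=0.200: state=(2.563, 1.843)
t=0.400: state=(2.248, 2.344)
t=0.600: state=(1.840, 2.802)
t=0.800: state=(1.424, 3.120)
t=1.000: state=(1.068, 3.251)
t=1.200: state=(0.796, 3.212)
t=1.400: state=(0.602, 3.052)
t=1.600: state=(0.468, 2.821)
t=1.800: state=(0.377, 2.559)
t=2.000: state=(0.316, 2.292)
t=2.200: state=(0.274, 2.035)
t=2.400: state=(0.246, 1.796)
t=2.600: state=(0.229, 1.580)
t=2.800: state=(0.219, 1.386)
t=3.000: state=(0.215, 1.215)
t=3.200: state=(0.216, 1.064)
t=3.400: state=(0.221, 0.933)
t=3.600: state=(0.230, 0.819)
t=3.800: state=(0.243, 0.720)
t=4.000: state=(0.261, 0.635)
t=4.200: state=(0.282, 0.561)
t=4.400: state=(0.309, 0.499)
t=4.600: state=(0.341, 0.445)
t=4.800: state=(0.378, 0.400)
t=4.940: state=(0.409, 0.372)
largest grid value and its neighbours: y(1.040)=3.25581, y(1.050)=3.25591, y(1.060)=3.25561
parabola through these three points peaks at t≈1.047 with y≈3.25592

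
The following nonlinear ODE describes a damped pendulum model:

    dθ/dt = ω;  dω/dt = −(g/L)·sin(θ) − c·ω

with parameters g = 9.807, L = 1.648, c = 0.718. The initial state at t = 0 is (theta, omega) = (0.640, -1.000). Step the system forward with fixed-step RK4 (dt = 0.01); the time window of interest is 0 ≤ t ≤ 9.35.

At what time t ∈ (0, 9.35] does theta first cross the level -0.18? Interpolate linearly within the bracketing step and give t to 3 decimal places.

t = 0.599

t=0.000: state=(0.640, -1.000)
step 1 (dt=0.01): k1=(-1.000, -2.836), k2=(-1.014, -2.802), k3=(-1.014, -2.802), k4=(-1.028, -2.767); state += dt/6·(k1+2k2+2k3+k4)
t=0.010: state=(0.630, -1.028)
t=0.020: state=(0.619, -1.055)
t=0.030: state=(0.609, -1.082)
continuing one RK4 step at a time; state shown every 50 steps (Δt=0.5):
t=0.500: state=(-0.049, -1.401)
t=0.590: state=(-0.169, -1.256)
next step: t=0.600: state=(-0.181, -1.237) — theta has crossed -0.18
linear interpolation between t=0.590 (-0.16893) and t=0.600 (-0.18140) → t≈0.599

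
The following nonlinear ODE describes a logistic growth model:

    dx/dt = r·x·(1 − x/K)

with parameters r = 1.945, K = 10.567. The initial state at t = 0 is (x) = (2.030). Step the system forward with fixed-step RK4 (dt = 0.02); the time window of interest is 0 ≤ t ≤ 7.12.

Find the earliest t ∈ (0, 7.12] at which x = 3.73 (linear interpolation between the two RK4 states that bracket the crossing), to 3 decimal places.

t = 0.427

t=0.000: state=(2.030)
step 1 (dt=0.02): k1=(3.190), k2=(3.228), k3=(3.228), k4=(3.266); state += dt/6·(k1+2k2+2k3+k4)
t=0.020: state=(2.095)
t=0.040: state=(2.161)
t=0.060: state=(2.228)
t=0.420: state=(3.697)
next step: t=0.440: state=(3.791) — x has crossed 3.73
linear interpolation between t=0.420 (3.69741) and t=0.440 (3.79145) → t≈0.427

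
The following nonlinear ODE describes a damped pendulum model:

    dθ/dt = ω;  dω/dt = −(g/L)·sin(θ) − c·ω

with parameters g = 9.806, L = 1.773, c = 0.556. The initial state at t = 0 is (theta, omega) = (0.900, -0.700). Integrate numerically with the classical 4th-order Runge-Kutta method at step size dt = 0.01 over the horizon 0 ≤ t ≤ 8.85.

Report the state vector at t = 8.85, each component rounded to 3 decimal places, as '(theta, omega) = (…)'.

(theta, omega) = (-0.019, -0.169)

t=0.000: state=(0.900, -0.700)
step 1 (dt=0.01): k1=(-0.700, -3.943), k2=(-0.720, -3.920), k3=(-0.720, -3.920), k4=(-0.739, -3.897); state += dt/6·(k1+2k2+2k3+k4)
t=0.010: state=(0.893, -0.739)
t=0.020: state=(0.885, -0.778)
t=0.030: state=(0.877, -0.816)
continuing one RK4 step at a time; state shown every 50 steps (Δt=0.5):
t=0.500: state=(0.189, -1.814)
t=1.000: state=(-0.541, -0.821)
t=1.500: state=(-0.538, 0.753)
t=2.000: state=(0.017, 1.197)
t=2.500: state=(0.419, 0.273)
t=3.000: state=(0.283, -0.710)
t=3.500: state=(-0.119, -0.711)
t=4.000: state=(-0.297, 0.044)
t=4.500: state=(-0.116, 0.570)
t=5.000: state=(0.145, 0.361)
t=5.500: state=(0.187, -0.183)
t=6.000: state=(0.019, -0.400)
t=6.500: state=(-0.129, -0.135)
t=7.000: state=(-0.103, 0.210)
t=7.500: state=(0.027, 0.247)
t=8.000: state=(0.096, 0.010)
t=8.500: state=(0.045, -0.180)
t=8.850: state=(-0.019, -0.169)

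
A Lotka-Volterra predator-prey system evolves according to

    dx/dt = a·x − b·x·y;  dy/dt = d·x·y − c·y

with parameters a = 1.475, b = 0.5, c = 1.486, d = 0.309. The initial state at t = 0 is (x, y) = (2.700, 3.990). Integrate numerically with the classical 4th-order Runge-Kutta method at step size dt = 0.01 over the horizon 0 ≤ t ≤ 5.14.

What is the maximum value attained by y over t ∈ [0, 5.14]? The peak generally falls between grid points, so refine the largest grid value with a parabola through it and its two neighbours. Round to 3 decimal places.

max y = 5.162

t=0.000: state=(2.700, 3.990)
step 1 (dt=0.01): k1=(-1.404, -2.600), k2=(-1.383, -2.600), k3=(-1.383, -2.600), k4=(-1.362, -2.600); state += dt/6·(k1+2k2+2k3+k4)
t=0.010: state=(2.686, 3.964)
t=0.020: state=(2.673, 3.938)
t=0.030: state=(2.660, 3.912)
continuing one RK4 step at a time; state shown every 20 steps (Δt=0.2):
t=0.200: state=(2.497, 3.478)
t=0.400: state=(2.426, 3.006)
t=0.600: state=(2.464, 2.596)
t=0.800: state=(2.598, 2.254)
t=1.000: state=(2.825, 1.979)
t=1.200: state=(3.148, 1.768)
t=1.400: state=(3.572, 1.615)
t=1.600: state=(4.103, 1.520)
t=1.800: state=(4.745, 1.484)
t=2.000: state=(5.490, 1.512)
t=2.200: state=(6.311, 1.617)
t=2.400: state=(7.144, 1.820)
t=2.600: state=(7.876, 2.153)
t=2.800: state=(8.334, 2.645)
t=3.000: state=(8.327, 3.297)
t=3.200: state=(7.752, 4.037)
t=3.400: state=(6.717, 4.698)
t=3.600: state=(5.514, 5.093)
t=3.800: state=(4.428, 5.139)
t=4.000: state=(3.595, 4.885)
t=4.200: state=(3.025, 4.447)
t=4.400: state=(2.672, 3.936)
t=4.600: state=(2.484, 3.426)
t=4.800: state=(2.425, 2.960)
t=5.000: state=(2.473, 2.557)
t=5.140: state=(2.564, 2.316)
largest grid value and its neighbours: y(3.720)=5.16168, y(3.730)=5.16168, y(3.740)=5.16084
parabola through these three points peaks at t≈3.725 with y≈5.16179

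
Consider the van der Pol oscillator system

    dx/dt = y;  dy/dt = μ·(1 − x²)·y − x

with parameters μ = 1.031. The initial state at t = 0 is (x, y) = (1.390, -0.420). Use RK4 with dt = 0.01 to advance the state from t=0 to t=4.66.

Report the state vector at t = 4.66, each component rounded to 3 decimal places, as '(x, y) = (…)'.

(x, y) = (0.160, 2.336)

t=0.000: state=(1.390, -0.420)
step 1 (dt=0.01): k1=(-0.420, -0.986), k2=(-0.425, -0.982), k3=(-0.425, -0.982), k4=(-0.430, -0.978); state += dt/6·(k1+2k2+2k3+k4)
t=0.010: state=(1.386, -0.430)
t=0.020: state=(1.381, -0.440)
t=0.030: state=(1.377, -0.449)
continuing one RK4 step at a time; state shown every 20 steps (Δt=0.2):
t=0.200: state=(1.287, -0.604)
t=0.400: state=(1.149, -0.779)
t=0.600: state=(0.975, -0.969)
t=0.800: state=(0.759, -1.198)
t=1.000: state=(0.491, -1.490)
t=1.200: state=(0.157, -1.861)
t=1.400: state=(-0.256, -2.272)
t=1.600: state=(-0.742, -2.539)
t=1.800: state=(-1.240, -2.339)
t=2.000: state=(-1.640, -1.600)
t=2.200: state=(-1.872, -0.745)
t=2.400: state=(-1.955, -0.133)
t=2.600: state=(-1.943, 0.222)
t=2.800: state=(-1.877, 0.424)
t=3.000: state=(-1.778, 0.552)
t=3.200: state=(-1.657, 0.653)
t=3.400: state=(-1.517, 0.751)
t=3.600: state=(-1.356, 0.862)
t=3.800: state=(-1.171, 1.000)
t=4.000: state=(-0.953, 1.184)
t=4.200: state=(-0.693, 1.434)
t=4.400: state=(-0.373, 1.775)
t=4.600: state=(0.024, 2.203)
t=4.660: state=(0.160, 2.336)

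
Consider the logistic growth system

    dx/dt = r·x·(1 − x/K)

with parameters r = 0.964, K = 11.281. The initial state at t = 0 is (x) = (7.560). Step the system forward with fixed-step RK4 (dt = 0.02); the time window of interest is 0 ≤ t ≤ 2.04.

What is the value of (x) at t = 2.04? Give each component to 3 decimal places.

t=0.000: state=(7.560)
step 1 (dt=0.02): k1=(2.404), k2=(2.396), k3=(2.396), k4=(2.388); state += dt/6·(k1+2k2+2k3+k4)
t=0.020: state=(7.608)
t=0.040: state=(7.656)
t=0.060: state=(7.703)
continuing one RK4 step at a time; state shown every 5 steps (Δt=0.1):
t=0.100: state=(7.796)
t=0.200: state=(8.024)
t=0.300: state=(8.243)
t=0.400: state=(8.452)
t=0.500: state=(8.651)
t=0.600: state=(8.841)
t=0.700: state=(9.020)
t=0.800: state=(9.189)
t=0.900: state=(9.349)
t=1.000: state=(9.498)
t=1.100: state=(9.638)
t=1.200: state=(9.769)
t=1.300: state=(9.891)
t=1.400: state=(10.004)
t=1.500: state=(10.109)
t=1.600: state=(10.207)
t=1.700: state=(10.297)
t=1.800: state=(10.380)
t=1.900: state=(10.457)
t=2.000: state=(10.527)
t=2.040: state=(10.554)

(x) = (10.554)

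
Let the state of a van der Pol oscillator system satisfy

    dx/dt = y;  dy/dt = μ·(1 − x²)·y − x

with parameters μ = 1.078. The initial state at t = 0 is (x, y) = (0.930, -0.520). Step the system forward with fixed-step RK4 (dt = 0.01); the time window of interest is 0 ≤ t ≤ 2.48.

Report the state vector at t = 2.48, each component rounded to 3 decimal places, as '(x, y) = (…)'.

t=0.000: state=(0.930, -0.520)
step 1 (dt=0.01): k1=(-0.520, -1.006), k2=(-0.525, -1.007), k3=(-0.525, -1.007), k4=(-0.530, -1.008); state += dt/6·(k1+2k2+2k3+k4)
t=0.010: state=(0.925, -0.530)
t=0.020: state=(0.919, -0.540)
t=0.030: state=(0.914, -0.550)
continuing one RK4 step at a time; state shown every 10 steps (Δt=0.1):
t=0.100: state=(0.873, -0.622)
t=0.200: state=(0.806, -0.727)
t=0.300: state=(0.727, -0.839)
t=0.400: state=(0.638, -0.959)
t=0.500: state=(0.535, -1.090)
t=0.600: state=(0.419, -1.234)
t=0.700: state=(0.288, -1.393)
t=0.800: state=(0.140, -1.566)
t=0.900: state=(-0.026, -1.750)
t=1.000: state=(-0.210, -1.934)
t=1.100: state=(-0.412, -2.099)
t=1.200: state=(-0.628, -2.216)
t=1.300: state=(-0.852, -2.250)
t=1.400: state=(-1.074, -2.170)
t=1.500: state=(-1.282, -1.964)
t=1.600: state=(-1.464, -1.653)
t=1.700: state=(-1.611, -1.283)
t=1.800: state=(-1.720, -0.907)
t=1.900: state=(-1.793, -0.566)
t=2.000: state=(-1.835, -0.281)
t=2.100: state=(-1.851, -0.054)
t=2.200: state=(-1.848, 0.121)
t=2.300: state=(-1.829, 0.256)
t=2.400: state=(-1.797, 0.361)
t=2.480: state=(-1.766, 0.429)

(x, y) = (-1.766, 0.429)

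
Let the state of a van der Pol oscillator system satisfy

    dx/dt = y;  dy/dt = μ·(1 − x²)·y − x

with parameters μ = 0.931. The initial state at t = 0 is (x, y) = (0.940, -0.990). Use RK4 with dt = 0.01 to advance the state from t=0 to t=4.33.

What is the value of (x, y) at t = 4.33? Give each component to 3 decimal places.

(x, y) = (0.985, 2.570)

t=0.000: state=(0.940, -0.990)
step 1 (dt=0.01): k1=(-0.990, -1.047), k2=(-0.995, -1.052), k3=(-0.995, -1.052), k4=(-1.001, -1.056); state += dt/6·(k1+2k2+2k3+k4)
t=0.010: state=(0.930, -1.001)
t=0.020: state=(0.920, -1.011)
t=0.030: state=(0.910, -1.022)
continuing one RK4 step at a time; state shown every 20 steps (Δt=0.2):
t=0.200: state=(0.720, -1.220)
t=0.400: state=(0.449, -1.502)
t=0.600: state=(0.115, -1.843)
t=0.800: state=(-0.290, -2.195)
t=1.000: state=(-0.754, -2.398)
t=1.200: state=(-1.222, -2.203)
t=1.400: state=(-1.604, -1.560)
t=1.600: state=(-1.837, -0.786)
t=1.800: state=(-1.930, -0.186)
t=2.000: state=(-1.927, 0.191)
t=2.200: state=(-1.864, 0.419)
t=2.400: state=(-1.764, 0.570)
t=2.600: state=(-1.638, 0.688)
t=2.800: state=(-1.489, 0.801)
t=3.000: state=(-1.317, 0.926)
t=3.200: state=(-1.117, 1.080)
t=3.400: state=(-0.882, 1.280)
t=3.600: state=(-0.600, 1.545)
t=3.800: state=(-0.258, 1.889)
t=4.000: state=(0.159, 2.282)
t=4.200: state=(0.648, 2.575)
t=4.330: state=(0.985, 2.570)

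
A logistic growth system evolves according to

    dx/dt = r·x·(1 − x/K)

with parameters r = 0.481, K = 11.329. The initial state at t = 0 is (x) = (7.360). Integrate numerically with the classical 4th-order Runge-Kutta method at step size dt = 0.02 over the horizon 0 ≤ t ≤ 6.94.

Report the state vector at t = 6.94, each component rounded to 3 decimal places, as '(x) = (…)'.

(x) = (11.116)

t=0.000: state=(7.360)
step 1 (dt=0.02): k1=(1.240), k2=(1.238), k3=(1.238), k4=(1.237); state += dt/6·(k1+2k2+2k3+k4)
t=0.020: state=(7.385)
t=0.040: state=(7.409)
t=0.060: state=(7.434)
continuing one RK4 step at a time; state shown every 25 steps (Δt=0.5):
t=0.500: state=(7.956)
t=1.000: state=(8.497)
t=1.500: state=(8.976)
t=2.000: state=(9.393)
t=2.500: state=(9.749)
t=3.000: state=(10.049)
t=3.500: state=(10.298)
t=4.000: state=(10.502)
t=4.500: state=(10.668)
t=5.000: state=(10.803)
t=5.500: state=(10.911)
t=6.000: state=(10.998)
t=6.500: state=(11.067)
t=6.940: state=(11.116)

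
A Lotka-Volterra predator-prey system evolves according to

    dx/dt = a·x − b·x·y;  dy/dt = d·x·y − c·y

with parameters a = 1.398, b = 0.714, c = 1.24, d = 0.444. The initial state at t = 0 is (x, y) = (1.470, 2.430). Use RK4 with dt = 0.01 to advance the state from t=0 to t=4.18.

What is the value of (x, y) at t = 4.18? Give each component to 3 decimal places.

t=0.000: state=(1.470, 2.430)
step 1 (dt=0.01): k1=(-0.495, -1.427), k2=(-0.487, -1.426), k3=(-0.487, -1.426), k4=(-0.479, -1.424); state += dt/6·(k1+2k2+2k3+k4)
t=0.010: state=(1.465, 2.416)
t=0.020: state=(1.460, 2.402)
t=0.030: state=(1.456, 2.387)
continuing one RK4 step at a time; state shown every 20 steps (Δt=0.2):
t=0.200: state=(1.402, 2.153)
t=0.400: state=(1.389, 1.901)
t=0.600: state=(1.423, 1.680)
t=0.800: state=(1.501, 1.493)
t=1.000: state=(1.622, 1.338)
t=1.200: state=(1.789, 1.214)
t=1.400: state=(2.004, 1.121)
t=1.600: state=(2.269, 1.057)
t=1.800: state=(2.588, 1.023)
t=2.000: state=(2.959, 1.021)
t=2.200: state=(3.377, 1.055)
t=2.400: state=(3.822, 1.133)
t=2.600: state=(4.262, 1.266)
t=2.800: state=(4.641, 1.469)
t=3.000: state=(4.883, 1.752)
t=3.200: state=(4.904, 2.115)
t=3.400: state=(4.658, 2.528)
t=3.600: state=(4.171, 2.924)
t=3.800: state=(3.552, 3.216)
t=4.000: state=(2.934, 3.346)
t=4.180: state=(2.456, 3.318)

(x, y) = (2.456, 3.318)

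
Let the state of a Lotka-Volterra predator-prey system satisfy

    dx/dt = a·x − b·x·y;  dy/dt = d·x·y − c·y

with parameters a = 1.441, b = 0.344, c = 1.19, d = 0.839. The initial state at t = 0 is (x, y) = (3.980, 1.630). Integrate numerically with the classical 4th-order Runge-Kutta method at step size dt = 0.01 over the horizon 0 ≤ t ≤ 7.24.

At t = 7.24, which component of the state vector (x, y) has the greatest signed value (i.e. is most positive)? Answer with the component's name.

t=0.000: state=(3.980, 1.630)
step 1 (dt=0.01): k1=(3.504, 3.503), k2=(3.495, 3.565), k3=(3.494, 3.566), k4=(3.485, 3.629); state += dt/6·(k1+2k2+2k3+k4)
t=0.010: state=(4.015, 1.666)
t=0.020: state=(4.050, 1.703)
t=0.030: state=(4.084, 1.741)
continuing one RK4 step at a time; state shown every 25 steps (Δt=0.25):
t=0.250: state=(4.710, 3.033)
t=0.500: state=(4.623, 6.127)
t=0.750: state=(3.233, 10.560)
t=1.000: state=(1.644, 12.951)
t=1.250: state=(0.785, 12.258)
t=1.500: state=(0.425, 10.278)
t=1.750: state=(0.276, 8.198)
t=2.000: state=(0.212, 6.402)
t=2.250: state=(0.187, 4.955)
t=2.500: state=(0.184, 3.825)
t=2.750: state=(0.197, 2.955)
t=3.000: state=(0.226, 2.294)
t=3.250: state=(0.272, 1.794)
t=3.500: state=(0.340, 1.420)
t=3.750: state=(0.437, 1.144)
t=4.000: state=(0.573, 0.943)
t=4.250: state=(0.762, 0.805)
t=4.500: state=(1.023, 0.720)
t=4.750: state=(1.382, 0.687)
t=5.000: state=(1.866, 0.715)
t=5.250: state=(2.504, 0.838)
t=5.500: state=(3.304, 1.141)
t=5.750: state=(4.182, 1.859)
t=6.000: state=(4.796, 3.575)
t=6.250: state=(4.401, 7.138)
t=6.500: state=(2.816, 11.430)
t=6.750: state=(1.376, 13.007)
t=7.000: state=(0.669, 11.846)
t=7.240: state=(0.385, 9.861)
compare at T: x=0.385, y=9.861

largest component: y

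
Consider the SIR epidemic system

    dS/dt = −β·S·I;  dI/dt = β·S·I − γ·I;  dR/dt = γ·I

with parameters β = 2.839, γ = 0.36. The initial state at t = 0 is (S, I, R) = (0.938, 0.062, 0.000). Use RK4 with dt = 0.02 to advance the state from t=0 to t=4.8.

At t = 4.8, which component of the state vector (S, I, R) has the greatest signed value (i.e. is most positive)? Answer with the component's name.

t=0.000: state=(0.938, 0.062, 0.000)
step 1 (dt=0.02): k1=(-0.165, 0.143, 0.022), k2=(-0.169, 0.146, 0.023), k3=(-0.169, 0.146, 0.023), k4=(-0.172, 0.149, 0.023); state += dt/6·(k1+2k2+2k3+k4)
t=0.020: state=(0.935, 0.065, 0.000)
t=0.040: state=(0.931, 0.068, 0.001)
t=0.060: state=(0.927, 0.071, 0.001)
continuing one RK4 step at a time; state shown every 10 steps (Δt=0.2):
t=0.200: state=(0.897, 0.097, 0.006)
t=0.400: state=(0.837, 0.148, 0.014)
t=0.600: state=(0.756, 0.217, 0.027)
t=0.800: state=(0.653, 0.301, 0.046)
t=1.000: state=(0.536, 0.393, 0.071)
t=1.200: state=(0.418, 0.479, 0.102)
t=1.400: state=(0.312, 0.548, 0.140)
t=1.600: state=(0.225, 0.594, 0.181)
t=1.800: state=(0.160, 0.616, 0.225)
t=2.000: state=(0.112, 0.619, 0.269)
t=2.200: state=(0.079, 0.607, 0.313)
t=2.400: state=(0.056, 0.587, 0.356)
t=2.600: state=(0.041, 0.562, 0.398)
t=2.800: state=(0.030, 0.533, 0.437)
t=3.000: state=(0.022, 0.503, 0.474)
t=3.200: state=(0.017, 0.474, 0.510)
t=3.400: state=(0.013, 0.444, 0.543)
t=3.600: state=(0.010, 0.416, 0.574)
t=3.800: state=(0.008, 0.389, 0.603)
t=4.000: state=(0.007, 0.364, 0.630)
t=4.200: state=(0.005, 0.340, 0.655)
t=4.400: state=(0.004, 0.317, 0.679)
t=4.600: state=(0.004, 0.296, 0.701)
t=4.800: state=(0.003, 0.276, 0.721)
compare at T: S=0.003, I=0.276, R=0.721

largest component: R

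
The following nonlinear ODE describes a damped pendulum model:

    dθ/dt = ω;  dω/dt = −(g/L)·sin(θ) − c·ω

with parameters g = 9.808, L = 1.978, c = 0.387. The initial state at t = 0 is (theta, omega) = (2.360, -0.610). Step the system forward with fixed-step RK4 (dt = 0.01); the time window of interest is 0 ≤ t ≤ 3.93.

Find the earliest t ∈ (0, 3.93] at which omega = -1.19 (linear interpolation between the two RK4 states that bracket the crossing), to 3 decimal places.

t=0.000: state=(2.360, -0.610)
step 1 (dt=0.01): k1=(-0.610, -3.257), k2=(-0.626, -3.261), k3=(-0.626, -3.261), k4=(-0.643, -3.266); state += dt/6·(k1+2k2+2k3+k4)
t=0.010: state=(2.354, -0.643)
t=0.020: state=(2.347, -0.675)
t=0.030: state=(2.340, -0.708)
t=0.170: state=(2.208, -1.184)
next step: t=0.180: state=(2.196, -1.219) — omega has crossed -1.19
linear interpolation between t=0.170 (-1.18359) and t=0.180 (-1.21896) → t≈0.172

t = 0.172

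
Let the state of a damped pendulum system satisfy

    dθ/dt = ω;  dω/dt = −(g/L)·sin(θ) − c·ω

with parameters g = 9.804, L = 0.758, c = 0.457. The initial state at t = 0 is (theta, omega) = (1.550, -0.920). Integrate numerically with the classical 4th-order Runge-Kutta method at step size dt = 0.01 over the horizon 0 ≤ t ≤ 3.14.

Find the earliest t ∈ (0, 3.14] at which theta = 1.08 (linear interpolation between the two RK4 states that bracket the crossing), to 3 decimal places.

t = 0.214

t=0.000: state=(1.550, -0.920)
step 1 (dt=0.01): k1=(-0.920, -12.511), k2=(-0.983, -12.481), k3=(-0.982, -12.481), k4=(-1.045, -12.450); state += dt/6·(k1+2k2+2k3+k4)
t=0.010: state=(1.540, -1.045)
t=0.020: state=(1.529, -1.169)
t=0.030: state=(1.517, -1.293)
continuing one RK4 step at a time; state shown every 20 steps (Δt=0.2):
t=0.200: state=(1.126, -3.245)
t=0.210: state=(1.093, -3.346)
next step: t=0.220: state=(1.059, -3.444) — theta has crossed 1.08
linear interpolation between t=0.210 (1.09316) and t=0.220 (1.05921) → t≈0.214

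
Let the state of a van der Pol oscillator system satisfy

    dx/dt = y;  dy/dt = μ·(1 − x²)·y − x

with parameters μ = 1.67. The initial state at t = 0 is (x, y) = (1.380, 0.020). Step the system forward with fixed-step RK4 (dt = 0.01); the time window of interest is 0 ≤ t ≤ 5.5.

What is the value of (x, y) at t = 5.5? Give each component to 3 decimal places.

t=0.000: state=(1.380, 0.020)
step 1 (dt=0.01): k1=(0.020, -1.410), k2=(0.013, -1.400), k3=(0.013, -1.400), k4=(0.006, -1.389); state += dt/6·(k1+2k2+2k3+k4)
t=0.010: state=(1.380, 0.006)
t=0.020: state=(1.380, -0.008)
t=0.030: state=(1.380, -0.021)
continuing one RK4 step at a time; state shown every 20 steps (Δt=0.2):
t=0.200: state=(1.358, -0.223)
t=0.400: state=(1.295, -0.408)
t=0.600: state=(1.197, -0.568)
t=0.800: state=(1.067, -0.733)
t=1.000: state=(0.901, -0.939)
t=1.200: state=(0.686, -1.230)
t=1.400: state=(0.399, -1.675)
t=1.600: state=(0.000, -2.347)
t=1.800: state=(-0.549, -3.120)
t=2.000: state=(-1.200, -3.164)
t=2.200: state=(-1.718, -1.871)
t=2.400: state=(-1.952, -0.576)
t=2.600: state=(-1.996, 0.036)
t=2.800: state=(-1.962, 0.267)
t=3.000: state=(-1.898, 0.362)
t=3.200: state=(-1.820, 0.414)
t=3.400: state=(-1.733, 0.456)
t=3.600: state=(-1.637, 0.500)
t=3.800: state=(-1.532, 0.552)
t=4.000: state=(-1.416, 0.618)
t=4.200: state=(-1.284, 0.707)
t=4.400: state=(-1.131, 0.831)
t=4.600: state=(-0.947, 1.014)
t=4.800: state=(-0.718, 1.297)
t=5.000: state=(-0.417, 1.749)
t=5.200: state=(-0.002, 2.447)
t=5.400: state=(0.570, 3.245)
t=5.500: state=(0.906, 3.421)

(x, y) = (0.906, 3.421)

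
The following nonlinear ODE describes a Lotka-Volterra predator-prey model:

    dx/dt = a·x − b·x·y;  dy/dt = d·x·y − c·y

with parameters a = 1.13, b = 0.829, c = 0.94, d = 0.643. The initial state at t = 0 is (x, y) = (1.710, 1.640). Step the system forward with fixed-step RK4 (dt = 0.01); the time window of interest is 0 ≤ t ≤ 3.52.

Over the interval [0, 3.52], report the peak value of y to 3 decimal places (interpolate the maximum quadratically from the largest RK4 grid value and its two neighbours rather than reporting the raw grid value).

max y = 1.718

t=0.000: state=(1.710, 1.640)
step 1 (dt=0.01): k1=(-0.393, 0.262), k2=(-0.394, 0.260), k3=(-0.394, 0.260), k4=(-0.395, 0.258); state += dt/6·(k1+2k2+2k3+k4)
t=0.010: state=(1.706, 1.643)
t=0.020: state=(1.702, 1.645)
t=0.030: state=(1.698, 1.648)
continuing one RK4 step at a time; state shown every 20 steps (Δt=0.2):
t=0.200: state=(1.627, 1.684)
t=0.400: state=(1.539, 1.711)
t=0.600: state=(1.451, 1.718)
t=0.800: state=(1.369, 1.706)
t=1.000: state=(1.296, 1.678)
t=1.200: state=(1.234, 1.636)
t=1.400: state=(1.185, 1.584)
t=1.600: state=(1.148, 1.524)
t=1.800: state=(1.123, 1.462)
t=2.000: state=(1.111, 1.398)
t=2.200: state=(1.110, 1.336)
t=2.400: state=(1.121, 1.278)
t=2.600: state=(1.142, 1.224)
t=2.800: state=(1.173, 1.177)
t=3.000: state=(1.214, 1.137)
t=3.200: state=(1.264, 1.105)
t=3.400: state=(1.322, 1.081)
t=3.520: state=(1.360, 1.071)
largest grid value and its neighbours: y(0.570)=1.71811, y(0.580)=1.71811, y(0.590)=1.71807
parabola through these three points peaks at t≈0.575 with y≈1.71812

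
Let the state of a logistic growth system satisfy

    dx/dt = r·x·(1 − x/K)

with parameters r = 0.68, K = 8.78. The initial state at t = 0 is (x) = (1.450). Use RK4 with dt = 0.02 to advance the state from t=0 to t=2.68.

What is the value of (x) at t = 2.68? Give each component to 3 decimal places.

t=0.000: state=(1.450)
step 1 (dt=0.02): k1=(0.823), k2=(0.827), k3=(0.827), k4=(0.831); state += dt/6·(k1+2k2+2k3+k4)
t=0.020: state=(1.467)
t=0.040: state=(1.483)
t=0.060: state=(1.500)
continuing one RK4 step at a time; state shown every 5 steps (Δt=0.1):
t=0.100: state=(1.534)
t=0.200: state=(1.622)
t=0.300: state=(1.714)
t=0.400: state=(1.810)
t=0.500: state=(1.909)
t=0.600: state=(2.013)
t=0.700: state=(2.120)
t=0.800: state=(2.232)
t=0.900: state=(2.347)
t=1.000: state=(2.466)
t=1.100: state=(2.588)
t=1.200: state=(2.714)
t=1.300: state=(2.843)
t=1.400: state=(2.975)
t=1.500: state=(3.110)
t=1.600: state=(3.248)
t=1.700: state=(3.389)
t=1.800: state=(3.531)
t=1.900: state=(3.676)
t=2.000: state=(3.822)
t=2.100: state=(3.969)
t=2.200: state=(4.117)
t=2.300: state=(4.266)
t=2.400: state=(4.415)
t=2.500: state=(4.565)
t=2.600: state=(4.713)
t=2.680: state=(4.832)

(x) = (4.832)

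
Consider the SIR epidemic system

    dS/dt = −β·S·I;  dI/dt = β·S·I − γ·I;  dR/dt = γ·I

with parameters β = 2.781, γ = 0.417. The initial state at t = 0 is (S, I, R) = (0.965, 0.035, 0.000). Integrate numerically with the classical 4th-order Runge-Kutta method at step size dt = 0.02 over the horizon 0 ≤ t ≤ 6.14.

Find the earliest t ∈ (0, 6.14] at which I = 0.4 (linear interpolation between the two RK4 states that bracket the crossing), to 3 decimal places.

t = 1.357

t=0.000: state=(0.965, 0.035, 0.000)
step 1 (dt=0.02): k1=(-0.094, 0.079, 0.015), k2=(-0.096, 0.081, 0.015), k3=(-0.096, 0.081, 0.015), k4=(-0.098, 0.083, 0.015); state += dt/6·(k1+2k2+2k3+k4)
t=0.020: state=(0.963, 0.037, 0.000)
t=0.040: state=(0.961, 0.038, 0.001)
t=0.060: state=(0.959, 0.040, 0.001)
continuing one RK4 step at a time; state shown every 10 steps (Δt=0.2):
t=0.200: state=(0.942, 0.055, 0.004)
t=0.400: state=(0.906, 0.084, 0.009)
t=0.600: state=(0.855, 0.127, 0.018)
t=0.800: state=(0.785, 0.184, 0.031)
t=1.000: state=(0.695, 0.256, 0.049)
t=1.200: state=(0.590, 0.336, 0.074)
t=1.340: state=(0.512, 0.393, 0.095)
next step: t=1.360: state=(0.500, 0.401, 0.098) — I has crossed 0.4
linear interpolation between t=1.340 (0.39325) and t=1.360 (0.40111) → t≈1.357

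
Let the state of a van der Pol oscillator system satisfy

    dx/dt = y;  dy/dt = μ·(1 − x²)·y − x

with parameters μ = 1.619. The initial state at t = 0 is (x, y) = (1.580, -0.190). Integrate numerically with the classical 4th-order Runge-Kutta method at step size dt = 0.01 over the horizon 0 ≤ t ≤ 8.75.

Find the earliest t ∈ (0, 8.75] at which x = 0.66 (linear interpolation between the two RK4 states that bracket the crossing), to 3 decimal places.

t=0.000: state=(1.580, -0.190)
step 1 (dt=0.01): k1=(-0.190, -1.120), k2=(-0.196, -1.106), k3=(-0.196, -1.106), k4=(-0.201, -1.093); state += dt/6·(k1+2k2+2k3+k4)
t=0.010: state=(1.578, -0.201)
t=0.020: state=(1.576, -0.212)
t=0.030: state=(1.574, -0.222)
continuing one RK4 step at a time; state shown every 50 steps (Δt=0.5):
t=0.500: state=(1.383, -0.555)
t=1.000: state=(1.027, -0.899)
t=1.330: state=(0.666, -1.342)
next step: t=1.340: state=(0.652, -1.361) — x has crossed 0.66
linear interpolation between t=1.330 (0.66562) and t=1.340 (0.65211) → t≈1.334

t = 1.334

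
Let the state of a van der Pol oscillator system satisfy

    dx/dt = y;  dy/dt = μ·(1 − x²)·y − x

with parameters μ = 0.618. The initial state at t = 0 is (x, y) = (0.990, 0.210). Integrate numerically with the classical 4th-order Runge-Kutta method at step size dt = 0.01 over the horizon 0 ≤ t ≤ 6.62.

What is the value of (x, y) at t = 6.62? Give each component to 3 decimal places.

(x, y) = (1.759, -0.637)

t=0.000: state=(0.990, 0.210)
step 1 (dt=0.01): k1=(0.210, -0.987), k2=(0.205, -0.989), k3=(0.205, -0.989), k4=(0.200, -0.990); state += dt/6·(k1+2k2+2k3+k4)
t=0.010: state=(0.992, 0.200)
t=0.020: state=(0.994, 0.190)
t=0.030: state=(0.996, 0.180)
continuing one RK4 step at a time; state shown every 25 steps (Δt=0.25):
t=0.250: state=(1.011, -0.041)
t=0.500: state=(0.969, -0.291)
t=0.750: state=(0.867, -0.532)
t=1.000: state=(0.704, -0.767)
t=1.250: state=(0.483, -1.005)
t=1.500: state=(0.201, -1.244)
t=1.750: state=(-0.138, -1.461)
t=2.000: state=(-0.522, -1.587)
t=2.250: state=(-0.915, -1.522)
t=2.500: state=(-1.261, -1.207)
t=2.750: state=(-1.504, -0.721)
t=3.000: state=(-1.621, -0.224)
t=3.250: state=(-1.623, 0.187)
t=3.500: state=(-1.536, 0.502)
t=3.750: state=(-1.377, 0.758)
t=4.000: state=(-1.159, 0.993)
t=4.250: state=(-0.880, 1.241)
t=4.500: state=(-0.535, 1.524)
t=4.750: state=(-0.115, 1.835)
t=5.000: state=(0.379, 2.097)
t=5.250: state=(0.914, 2.121)
t=5.500: state=(1.403, 1.720)
t=5.750: state=(1.747, 1.006)
t=6.000: state=(1.908, 0.312)
t=6.250: state=(1.919, -0.188)
t=6.500: state=(1.828, -0.517)
t=6.620: state=(1.759, -0.637)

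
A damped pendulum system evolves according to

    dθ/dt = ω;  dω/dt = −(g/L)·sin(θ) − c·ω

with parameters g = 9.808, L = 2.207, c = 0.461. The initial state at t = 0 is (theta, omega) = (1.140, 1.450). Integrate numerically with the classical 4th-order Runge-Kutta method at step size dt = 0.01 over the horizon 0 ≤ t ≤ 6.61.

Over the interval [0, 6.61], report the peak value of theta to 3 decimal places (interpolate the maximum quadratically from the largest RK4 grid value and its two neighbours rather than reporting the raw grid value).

t=0.000: state=(1.140, 1.450)
step 1 (dt=0.01): k1=(1.450, -4.706), k2=(1.426, -4.709), k3=(1.426, -4.709), k4=(1.403, -4.711); state += dt/6·(k1+2k2+2k3+k4)
t=0.010: state=(1.154, 1.403)
t=0.020: state=(1.168, 1.356)
t=0.030: state=(1.181, 1.309)
continuing one RK4 step at a time; state shown every 25 steps (Δt=0.25):
t=0.250: state=(1.356, 0.291)
t=0.500: state=(1.294, -0.764)
t=0.750: state=(0.989, -1.638)
t=1.000: state=(0.504, -2.170)
t=1.250: state=(-0.050, -2.161)
t=1.500: state=(-0.531, -1.612)
t=1.750: state=(-0.831, -0.761)
t=2.000: state=(-0.908, 0.136)
t=2.250: state=(-0.773, 0.913)
t=2.500: state=(-0.473, 1.430)
t=2.750: state=(-0.090, 1.564)
t=3.000: state=(0.274, 1.288)
t=3.250: state=(0.530, 0.725)
t=3.500: state=(0.628, 0.059)
t=3.750: state=(0.564, -0.547)
t=4.000: state=(0.370, -0.966)
t=4.250: state=(0.105, -1.107)
t=4.500: state=(-0.158, -0.953)
t=4.750: state=(-0.353, -0.574)
t=5.000: state=(-0.437, -0.098)
t=5.250: state=(-0.404, 0.350)
t=5.500: state=(-0.273, 0.666)
t=5.750: state=(-0.088, 0.782)
t=6.000: state=(0.100, 0.687)
t=6.250: state=(0.242, 0.427)
t=6.500: state=(0.307, 0.088)
t=6.610: state=(0.308, -0.061)
largest grid value and its neighbours: theta(0.310)=1.36573, theta(0.320)=1.36576, theta(0.330)=1.36537
parabola through these three points peaks at t≈0.316 with theta≈1.36580

max theta = 1.366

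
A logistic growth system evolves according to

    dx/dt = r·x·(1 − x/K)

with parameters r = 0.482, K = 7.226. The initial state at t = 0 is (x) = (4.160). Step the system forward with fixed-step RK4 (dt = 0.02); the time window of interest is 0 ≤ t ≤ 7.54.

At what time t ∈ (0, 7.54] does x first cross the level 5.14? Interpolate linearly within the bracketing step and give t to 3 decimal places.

t = 1.238

t=0.000: state=(4.160)
step 1 (dt=0.02): k1=(0.851), k2=(0.850), k3=(0.850), k4=(0.850); state += dt/6·(k1+2k2+2k3+k4)
t=0.020: state=(4.177)
t=0.040: state=(4.194)
t=0.060: state=(4.211)
continuing one RK4 step at a time; state shown every 25 steps (Δt=0.5):
t=0.500: state=(4.576)
t=1.000: state=(4.966)
t=1.220: state=(5.127)
next step: t=1.240: state=(5.142) — x has crossed 5.14
linear interpolation between t=1.220 (5.12718) and t=1.240 (5.14151) → t≈1.238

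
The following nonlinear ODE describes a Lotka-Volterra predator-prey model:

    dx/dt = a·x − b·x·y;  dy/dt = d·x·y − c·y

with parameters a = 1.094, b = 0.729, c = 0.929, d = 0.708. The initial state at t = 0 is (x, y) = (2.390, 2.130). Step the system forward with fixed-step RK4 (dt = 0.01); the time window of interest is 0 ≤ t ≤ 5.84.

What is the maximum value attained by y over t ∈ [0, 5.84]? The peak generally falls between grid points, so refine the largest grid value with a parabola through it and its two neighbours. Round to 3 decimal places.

max y = 2.849

t=0.000: state=(2.390, 2.130)
step 1 (dt=0.01): k1=(-1.096, 1.625), k2=(-1.108, 1.623), k3=(-1.108, 1.623), k4=(-1.120, 1.621); state += dt/6·(k1+2k2+2k3+k4)
t=0.010: state=(2.379, 2.146)
t=0.020: state=(2.368, 2.162)
t=0.030: state=(2.356, 2.179)
continuing one RK4 step at a time; state shown every 20 steps (Δt=0.2):
t=0.200: state=(2.131, 2.438)
t=0.400: state=(1.824, 2.680)
t=0.600: state=(1.519, 2.819)
t=0.800: state=(1.249, 2.846)
t=1.000: state=(1.031, 2.776)
t=1.200: state=(0.864, 2.634)
t=1.400: state=(0.742, 2.450)
t=1.600: state=(0.656, 2.245)
t=1.800: state=(0.597, 2.037)
t=2.000: state=(0.561, 1.836)
t=2.200: state=(0.541, 1.648)
t=2.400: state=(0.537, 1.477)
t=2.600: state=(0.545, 1.324)
t=2.800: state=(0.565, 1.189)
t=3.000: state=(0.596, 1.072)
t=3.200: state=(0.639, 0.971)
t=3.400: state=(0.695, 0.886)
t=3.600: state=(0.764, 0.816)
t=3.800: state=(0.848, 0.759)
t=4.000: state=(0.948, 0.716)
t=4.200: state=(1.065, 0.686)
t=4.400: state=(1.201, 0.668)
t=4.600: state=(1.357, 0.665)
t=4.800: state=(1.532, 0.677)
t=5.000: state=(1.724, 0.708)
t=5.200: state=(1.928, 0.762)
t=5.400: state=(2.135, 0.843)
t=5.600: state=(2.331, 0.961)
t=5.800: state=(2.494, 1.124)
t=5.840: state=(2.520, 1.162)
largest grid value and its neighbours: y(0.740)=2.84917, y(0.750)=2.84929, y(0.760)=2.84915
parabola through these three points peaks at t≈0.750 with y≈2.84929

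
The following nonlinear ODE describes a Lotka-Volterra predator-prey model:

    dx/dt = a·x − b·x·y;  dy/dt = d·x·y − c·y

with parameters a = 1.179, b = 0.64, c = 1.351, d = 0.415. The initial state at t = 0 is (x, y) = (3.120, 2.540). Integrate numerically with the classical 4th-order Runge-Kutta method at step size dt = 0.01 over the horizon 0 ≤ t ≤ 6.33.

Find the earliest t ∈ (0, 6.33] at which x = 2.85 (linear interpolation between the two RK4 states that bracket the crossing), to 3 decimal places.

t = 0.210

t=0.000: state=(3.120, 2.540)
step 1 (dt=0.01): k1=(-1.393, -0.143), k2=(-1.389, -0.150), k3=(-1.389, -0.150), k4=(-1.384, -0.157); state += dt/6·(k1+2k2+2k3+k4)
t=0.010: state=(3.106, 2.538)
t=0.020: state=(3.092, 2.537)
t=0.030: state=(3.079, 2.535)
t=0.210: state=(2.850, 2.480)
next step: t=0.220: state=(2.839, 2.476) — x has crossed 2.85
linear interpolation between t=0.210 (2.85032) and t=0.220 (2.83875) → t≈0.210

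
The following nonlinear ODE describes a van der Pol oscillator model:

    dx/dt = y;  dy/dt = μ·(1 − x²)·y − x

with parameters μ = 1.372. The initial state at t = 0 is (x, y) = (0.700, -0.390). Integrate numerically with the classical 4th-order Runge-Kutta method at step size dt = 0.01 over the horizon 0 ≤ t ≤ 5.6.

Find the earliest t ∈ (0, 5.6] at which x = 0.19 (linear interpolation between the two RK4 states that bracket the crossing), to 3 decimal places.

t = 0.657

t=0.000: state=(0.700, -0.390)
step 1 (dt=0.01): k1=(-0.390, -0.973), k2=(-0.395, -0.976), k3=(-0.395, -0.976), k4=(-0.400, -0.979); state += dt/6·(k1+2k2+2k3+k4)
t=0.010: state=(0.696, -0.400)
t=0.020: state=(0.692, -0.410)
t=0.030: state=(0.688, -0.419)
continuing one RK4 step at a time; state shown every 20 steps (Δt=0.2):
t=0.200: state=(0.602, -0.599)
t=0.400: state=(0.458, -0.847)
t=0.600: state=(0.259, -1.157)
t=0.650: state=(0.199, -1.246)
next step: t=0.660: state=(0.186, -1.265) — x has crossed 0.19
linear interpolation between t=0.650 (0.19877) and t=0.660 (0.18621) → t≈0.657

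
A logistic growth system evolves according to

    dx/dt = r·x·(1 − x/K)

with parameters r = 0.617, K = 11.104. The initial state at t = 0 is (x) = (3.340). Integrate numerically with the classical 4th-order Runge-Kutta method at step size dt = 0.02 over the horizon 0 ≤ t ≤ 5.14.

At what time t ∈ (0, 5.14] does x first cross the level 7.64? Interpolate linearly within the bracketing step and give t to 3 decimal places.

t = 2.649

t=0.000: state=(3.340)
step 1 (dt=0.02): k1=(1.441), k2=(1.444), k3=(1.444), k4=(1.448); state += dt/6·(k1+2k2+2k3+k4)
t=0.020: state=(3.369)
t=0.040: state=(3.398)
t=0.060: state=(3.427)
continuing one RK4 step at a time; state shown every 10 steps (Δt=0.2):
t=0.200: state=(3.635)
t=0.400: state=(3.943)
t=0.600: state=(4.262)
t=0.800: state=(4.590)
t=1.000: state=(4.926)
t=1.200: state=(5.266)
t=1.400: state=(5.608)
t=1.600: state=(5.950)
t=1.800: state=(6.289)
t=2.000: state=(6.622)
t=2.200: state=(6.948)
t=2.400: state=(7.264)
t=2.600: state=(7.567)
t=2.640: state=(7.627)
next step: t=2.660: state=(7.656) — x has crossed 7.64
linear interpolation between t=2.640 (7.62659) and t=2.660 (7.65599) → t≈2.649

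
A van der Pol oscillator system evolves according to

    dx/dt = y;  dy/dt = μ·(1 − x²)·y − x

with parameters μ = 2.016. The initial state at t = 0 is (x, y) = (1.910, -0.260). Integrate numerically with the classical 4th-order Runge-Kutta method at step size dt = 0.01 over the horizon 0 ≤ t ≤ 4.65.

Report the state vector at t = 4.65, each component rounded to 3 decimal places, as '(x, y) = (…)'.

t=0.000: state=(1.910, -0.260)
step 1 (dt=0.01): k1=(-0.260, -0.522), k2=(-0.263, -0.509), k3=(-0.263, -0.510), k4=(-0.265, -0.497); state += dt/6·(k1+2k2+2k3+k4)
t=0.010: state=(1.907, -0.265)
t=0.020: state=(1.905, -0.270)
t=0.030: state=(1.902, -0.275)
continuing one RK4 step at a time; state shown every 20 steps (Δt=0.2):
t=0.200: state=(1.850, -0.330)
t=0.400: state=(1.780, -0.369)
t=0.600: state=(1.703, -0.401)
t=0.800: state=(1.619, -0.437)
t=1.000: state=(1.528, -0.479)
t=1.200: state=(1.427, -0.534)
t=1.400: state=(1.313, -0.607)
t=1.600: state=(1.182, -0.710)
t=1.800: state=(1.026, -0.861)
t=2.000: state=(0.832, -1.101)
t=2.200: state=(0.575, -1.501)
t=2.400: state=(0.212, -2.193)
t=2.600: state=(-0.328, -3.242)
t=2.800: state=(-1.057, -3.806)
t=3.000: state=(-1.700, -2.315)
t=3.200: state=(-1.975, -0.618)
t=3.400: state=(-2.019, 0.049)
t=3.600: state=(-1.986, 0.247)
t=3.800: state=(-1.929, 0.313)
t=4.000: state=(-1.863, 0.346)
t=4.200: state=(-1.791, 0.373)
t=4.400: state=(-1.713, 0.401)
t=4.600: state=(-1.630, 0.434)
t=4.650: state=(-1.608, 0.443)

(x, y) = (-1.608, 0.443)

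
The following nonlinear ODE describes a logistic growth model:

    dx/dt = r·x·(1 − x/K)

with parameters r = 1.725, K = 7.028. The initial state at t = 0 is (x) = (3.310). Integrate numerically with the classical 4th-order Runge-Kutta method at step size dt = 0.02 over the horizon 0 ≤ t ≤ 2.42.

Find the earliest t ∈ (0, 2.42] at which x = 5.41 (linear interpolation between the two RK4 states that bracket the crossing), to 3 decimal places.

t = 0.767

t=0.000: state=(3.310)
step 1 (dt=0.02): k1=(3.021), k2=(3.023), k3=(3.023), k4=(3.026); state += dt/6·(k1+2k2+2k3+k4)
t=0.020: state=(3.370)
t=0.040: state=(3.431)
t=0.060: state=(3.492)
continuing one RK4 step at a time; state shown every 5 steps (Δt=0.1):
t=0.100: state=(3.613)
t=0.200: state=(3.914)
t=0.300: state=(4.210)
t=0.400: state=(4.495)
t=0.500: state=(4.768)
t=0.600: state=(5.024)
t=0.700: state=(5.261)
t=0.760: state=(5.395)
next step: t=0.780: state=(5.437) — x has crossed 5.41
linear interpolation between t=0.760 (5.39463) and t=0.780 (5.43749) → t≈0.767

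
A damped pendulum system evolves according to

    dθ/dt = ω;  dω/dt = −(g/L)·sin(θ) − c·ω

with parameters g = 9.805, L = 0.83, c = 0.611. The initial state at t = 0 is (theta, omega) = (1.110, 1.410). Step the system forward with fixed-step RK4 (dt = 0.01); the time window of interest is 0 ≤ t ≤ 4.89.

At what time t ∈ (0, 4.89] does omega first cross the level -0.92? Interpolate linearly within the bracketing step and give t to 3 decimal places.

t = 0.211

t=0.000: state=(1.110, 1.410)
step 1 (dt=0.01): k1=(1.410, -11.443), k2=(1.353, -11.444), k3=(1.353, -11.443), k4=(1.296, -11.443); state += dt/6·(k1+2k2+2k3+k4)
t=0.010: state=(1.124, 1.296)
t=0.020: state=(1.136, 1.181)
t=0.030: state=(1.147, 1.067)
continuing one RK4 step at a time; state shown every 20 steps (Δt=0.2):
t=0.200: state=(1.167, -0.805)
t=0.210: state=(1.158, -0.908)
next step: t=0.220: state=(1.149, -1.010) — omega has crossed -0.92
linear interpolation between t=0.210 (-0.90780) and t=0.220 (-1.00994) → t≈0.211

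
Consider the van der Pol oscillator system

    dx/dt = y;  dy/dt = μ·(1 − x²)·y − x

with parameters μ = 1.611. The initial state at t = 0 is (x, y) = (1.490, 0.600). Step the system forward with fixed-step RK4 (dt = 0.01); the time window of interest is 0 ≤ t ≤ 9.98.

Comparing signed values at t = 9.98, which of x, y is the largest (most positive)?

t=0.000: state=(1.490, 0.600)
step 1 (dt=0.01): k1=(0.600, -2.669), k2=(0.587, -2.655), k3=(0.587, -2.654), k4=(0.573, -2.639); state += dt/6·(k1+2k2+2k3+k4)
t=0.010: state=(1.496, 0.573)
t=0.020: state=(1.501, 0.547)
t=0.030: state=(1.507, 0.521)
continuing one RK4 step at a time; state shown every 50 steps (Δt=0.5):
t=0.500: state=(1.535, -0.268)
t=1.000: state=(1.309, -0.611)
t=1.500: state=(0.913, -1.018)
t=2.000: state=(0.186, -2.081)
t=2.500: state=(-1.258, -3.093)
t=3.000: state=(-2.003, -0.164)
t=3.500: state=(-1.904, 0.373)
t=4.000: state=(-1.686, 0.492)
t=4.500: state=(-1.407, 0.639)
t=5.000: state=(-1.021, 0.950)
t=5.500: state=(-0.368, 1.822)
t=6.000: state=(0.976, 3.345)
t=6.500: state=(1.985, 0.461)
t=7.000: state=(1.943, -0.340)
t=7.500: state=(1.736, -0.469)
t=8.000: state=(1.471, -0.601)
t=8.500: state=(1.115, -0.860)
t=9.000: state=(0.543, -1.552)
t=9.500: state=(-0.632, -3.238)
t=9.980: state=(-1.890, -1.123)
compare at T: x=-1.890, y=-1.123

largest component: y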